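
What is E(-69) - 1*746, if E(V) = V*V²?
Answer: -329255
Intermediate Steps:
E(V) = V³
E(-69) - 1*746 = (-69)³ - 1*746 = -328509 - 746 = -329255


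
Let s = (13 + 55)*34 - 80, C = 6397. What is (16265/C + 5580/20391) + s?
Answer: 97170724513/43480409 ≈ 2234.8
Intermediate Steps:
s = 2232 (s = 68*34 - 80 = 2312 - 80 = 2232)
(16265/C + 5580/20391) + s = (16265/6397 + 5580/20391) + 2232 = (16265*(1/6397) + 5580*(1/20391)) + 2232 = (16265/6397 + 1860/6797) + 2232 = 122451625/43480409 + 2232 = 97170724513/43480409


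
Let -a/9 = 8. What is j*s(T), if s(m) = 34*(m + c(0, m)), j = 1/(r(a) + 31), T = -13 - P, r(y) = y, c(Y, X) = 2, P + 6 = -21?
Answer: -544/41 ≈ -13.268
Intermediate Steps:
a = -72 (a = -9*8 = -72)
P = -27 (P = -6 - 21 = -27)
T = 14 (T = -13 - 1*(-27) = -13 + 27 = 14)
j = -1/41 (j = 1/(-72 + 31) = 1/(-41) = -1/41 ≈ -0.024390)
s(m) = 68 + 34*m (s(m) = 34*(m + 2) = 34*(2 + m) = 68 + 34*m)
j*s(T) = -(68 + 34*14)/41 = -(68 + 476)/41 = -1/41*544 = -544/41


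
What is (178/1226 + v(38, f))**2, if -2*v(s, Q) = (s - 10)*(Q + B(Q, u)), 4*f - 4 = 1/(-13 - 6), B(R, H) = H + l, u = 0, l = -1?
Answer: 58874929/542610436 ≈ 0.10850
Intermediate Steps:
B(R, H) = -1 + H (B(R, H) = H - 1 = -1 + H)
f = 75/76 (f = 1 + 1/(4*(-13 - 6)) = 1 + (1/4)/(-19) = 1 + (1/4)*(-1/19) = 1 - 1/76 = 75/76 ≈ 0.98684)
v(s, Q) = -(-1 + Q)*(-10 + s)/2 (v(s, Q) = -(s - 10)*(Q + (-1 + 0))/2 = -(-10 + s)*(Q - 1)/2 = -(-10 + s)*(-1 + Q)/2 = -(-1 + Q)*(-10 + s)/2)
(178/1226 + v(38, f))**2 = (178/1226 + (-5 + (1/2)*38 + 5*(75/76) - 1/2*75/76*38))**2 = (178*(1/1226) + (-5 + 19 + 375/76 - 75/4))**2 = (89/613 + 7/38)**2 = (7673/23294)**2 = 58874929/542610436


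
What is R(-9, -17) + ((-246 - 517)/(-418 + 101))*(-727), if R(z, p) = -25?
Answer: -562626/317 ≈ -1774.8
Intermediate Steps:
R(-9, -17) + ((-246 - 517)/(-418 + 101))*(-727) = -25 + ((-246 - 517)/(-418 + 101))*(-727) = -25 - 763/(-317)*(-727) = -25 - 763*(-1/317)*(-727) = -25 + (763/317)*(-727) = -25 - 554701/317 = -562626/317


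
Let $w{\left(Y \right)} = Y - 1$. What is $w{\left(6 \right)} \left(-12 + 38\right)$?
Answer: $130$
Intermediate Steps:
$w{\left(Y \right)} = -1 + Y$
$w{\left(6 \right)} \left(-12 + 38\right) = \left(-1 + 6\right) \left(-12 + 38\right) = 5 \cdot 26 = 130$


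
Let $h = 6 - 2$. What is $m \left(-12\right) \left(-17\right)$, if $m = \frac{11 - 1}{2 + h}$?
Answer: $340$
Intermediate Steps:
$h = 4$
$m = \frac{5}{3}$ ($m = \frac{11 - 1}{2 + 4} = \frac{10}{6} = 10 \cdot \frac{1}{6} = \frac{5}{3} \approx 1.6667$)
$m \left(-12\right) \left(-17\right) = \frac{5}{3} \left(-12\right) \left(-17\right) = \left(-20\right) \left(-17\right) = 340$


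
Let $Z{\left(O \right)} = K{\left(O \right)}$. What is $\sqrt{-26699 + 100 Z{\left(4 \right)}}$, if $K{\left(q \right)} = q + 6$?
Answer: $i \sqrt{25699} \approx 160.31 i$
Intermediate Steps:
$K{\left(q \right)} = 6 + q$
$Z{\left(O \right)} = 6 + O$
$\sqrt{-26699 + 100 Z{\left(4 \right)}} = \sqrt{-26699 + 100 \left(6 + 4\right)} = \sqrt{-26699 + 100 \cdot 10} = \sqrt{-26699 + 1000} = \sqrt{-25699} = i \sqrt{25699}$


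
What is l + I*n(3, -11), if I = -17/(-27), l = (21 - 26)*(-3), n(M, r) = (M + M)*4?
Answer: 271/9 ≈ 30.111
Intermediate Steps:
n(M, r) = 8*M (n(M, r) = (2*M)*4 = 8*M)
l = 15 (l = -5*(-3) = 15)
I = 17/27 (I = -17*(-1/27) = 17/27 ≈ 0.62963)
l + I*n(3, -11) = 15 + 17*(8*3)/27 = 15 + (17/27)*24 = 15 + 136/9 = 271/9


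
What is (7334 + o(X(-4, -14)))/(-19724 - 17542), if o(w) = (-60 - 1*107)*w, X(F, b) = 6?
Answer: -3166/18633 ≈ -0.16991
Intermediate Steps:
o(w) = -167*w (o(w) = (-60 - 107)*w = -167*w)
(7334 + o(X(-4, -14)))/(-19724 - 17542) = (7334 - 167*6)/(-19724 - 17542) = (7334 - 1002)/(-37266) = 6332*(-1/37266) = -3166/18633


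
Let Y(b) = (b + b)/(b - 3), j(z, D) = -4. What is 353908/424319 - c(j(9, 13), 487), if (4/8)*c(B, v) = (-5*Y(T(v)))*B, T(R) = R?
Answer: -4090044192/51342599 ≈ -79.662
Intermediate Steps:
Y(b) = 2*b/(-3 + b) (Y(b) = (2*b)/(-3 + b) = 2*b/(-3 + b))
c(B, v) = -20*B*v/(-3 + v) (c(B, v) = 2*((-10*v/(-3 + v))*B) = 2*(-10*B*v/(-3 + v)) = -20*B*v/(-3 + v))
353908/424319 - c(j(9, 13), 487) = 353908/424319 - (-20)*(-4)*487/(-3 + 487) = 353908*(1/424319) - (-20)*(-4)*487/484 = 353908/424319 - (-20)*(-4)*487/484 = 353908/424319 - 1*9740/121 = 353908/424319 - 9740/121 = -4090044192/51342599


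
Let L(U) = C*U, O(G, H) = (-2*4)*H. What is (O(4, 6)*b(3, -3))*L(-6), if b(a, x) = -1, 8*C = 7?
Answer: -252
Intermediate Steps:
C = 7/8 (C = (⅛)*7 = 7/8 ≈ 0.87500)
O(G, H) = -8*H
L(U) = 7*U/8
(O(4, 6)*b(3, -3))*L(-6) = (-8*6*(-1))*((7/8)*(-6)) = -48*(-1)*(-21/4) = 48*(-21/4) = -252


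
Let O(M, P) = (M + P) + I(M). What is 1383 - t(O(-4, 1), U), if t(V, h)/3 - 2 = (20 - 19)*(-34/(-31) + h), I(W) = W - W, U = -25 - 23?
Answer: 47049/31 ≈ 1517.7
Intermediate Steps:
U = -48
I(W) = 0
O(M, P) = M + P (O(M, P) = (M + P) + 0 = M + P)
t(V, h) = 288/31 + 3*h (t(V, h) = 6 + 3*((20 - 19)*(-34/(-31) + h)) = 6 + 3*(1*(-34*(-1/31) + h)) = 6 + 3*(1*(34/31 + h)) = 6 + 3*(34/31 + h) = 6 + (102/31 + 3*h) = 288/31 + 3*h)
1383 - t(O(-4, 1), U) = 1383 - (288/31 + 3*(-48)) = 1383 - (288/31 - 144) = 1383 - 1*(-4176/31) = 1383 + 4176/31 = 47049/31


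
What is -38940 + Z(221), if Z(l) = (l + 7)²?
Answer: 13044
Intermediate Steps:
Z(l) = (7 + l)²
-38940 + Z(221) = -38940 + (7 + 221)² = -38940 + 228² = -38940 + 51984 = 13044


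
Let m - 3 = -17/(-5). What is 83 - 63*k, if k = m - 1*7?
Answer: 604/5 ≈ 120.80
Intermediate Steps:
m = 32/5 (m = 3 - 17/(-5) = 3 - 17*(-⅕) = 3 + 17/5 = 32/5 ≈ 6.4000)
k = -⅗ (k = 32/5 - 1*7 = 32/5 - 7 = -⅗ ≈ -0.60000)
83 - 63*k = 83 - 63*(-⅗) = 83 + 189/5 = 604/5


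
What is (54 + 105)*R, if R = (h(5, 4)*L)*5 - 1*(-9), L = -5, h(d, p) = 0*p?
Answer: 1431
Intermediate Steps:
h(d, p) = 0
R = 9 (R = (0*(-5))*5 - 1*(-9) = 0*5 + 9 = 0 + 9 = 9)
(54 + 105)*R = (54 + 105)*9 = 159*9 = 1431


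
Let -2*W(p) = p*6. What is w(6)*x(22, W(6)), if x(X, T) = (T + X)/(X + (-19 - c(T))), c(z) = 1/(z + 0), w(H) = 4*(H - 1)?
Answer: 288/11 ≈ 26.182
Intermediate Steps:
w(H) = -4 + 4*H (w(H) = 4*(-1 + H) = -4 + 4*H)
c(z) = 1/z
W(p) = -3*p (W(p) = -p*6/2 = -3*p)
x(X, T) = (T + X)/(-19 + X - 1/T) (x(X, T) = (T + X)/(X + (-19 - 1/T)) = (T + X)/(-19 + X - 1/T))
w(6)*x(22, W(6)) = (-4 + 4*6)*(-(-3*6)*(-3*6 + 22)/(1 - (-3*6)*(-19 + 22))) = (-4 + 24)*(-1*(-18)*(-18 + 22)/(1 - 1*(-18)*3)) = 20*(-1*(-18)*4/(1 + 54)) = 20*(-1*(-18)*4/55) = 20*(-1*(-18)*1/55*4) = 20*(72/55) = 288/11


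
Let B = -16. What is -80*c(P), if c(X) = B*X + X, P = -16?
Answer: -19200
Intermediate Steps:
c(X) = -15*X (c(X) = -16*X + X = -15*X)
-80*c(P) = -(-1200)*(-16) = -80*240 = -19200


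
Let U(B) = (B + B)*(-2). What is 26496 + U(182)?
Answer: 25768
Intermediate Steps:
U(B) = -4*B (U(B) = (2*B)*(-2) = -4*B)
26496 + U(182) = 26496 - 4*182 = 26496 - 728 = 25768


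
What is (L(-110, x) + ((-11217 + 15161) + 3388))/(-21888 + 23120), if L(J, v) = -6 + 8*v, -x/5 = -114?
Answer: 849/88 ≈ 9.6477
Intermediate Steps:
x = 570 (x = -5*(-114) = 570)
(L(-110, x) + ((-11217 + 15161) + 3388))/(-21888 + 23120) = ((-6 + 8*570) + ((-11217 + 15161) + 3388))/(-21888 + 23120) = ((-6 + 4560) + (3944 + 3388))/1232 = (4554 + 7332)*(1/1232) = 11886*(1/1232) = 849/88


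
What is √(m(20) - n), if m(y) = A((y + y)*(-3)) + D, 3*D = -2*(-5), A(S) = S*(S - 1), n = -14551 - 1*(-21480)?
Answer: √68349/3 ≈ 87.146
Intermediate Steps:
n = 6929 (n = -14551 + 21480 = 6929)
A(S) = S*(-1 + S)
D = 10/3 (D = (-2*(-5))/3 = (⅓)*10 = 10/3 ≈ 3.3333)
m(y) = 10/3 - 6*y*(-1 - 6*y) (m(y) = ((y + y)*(-3))*(-1 + (y + y)*(-3)) + 10/3 = ((2*y)*(-3))*(-1 + (2*y)*(-3)) + 10/3 = (-6*y)*(-1 - 6*y) + 10/3 = -6*y*(-1 - 6*y) + 10/3 = 10/3 - 6*y*(-1 - 6*y))
√(m(20) - n) = √((10/3 + 6*20*(1 + 6*20)) - 1*6929) = √((10/3 + 6*20*(1 + 120)) - 6929) = √((10/3 + 6*20*121) - 6929) = √((10/3 + 14520) - 6929) = √(43570/3 - 6929) = √(22783/3) = √68349/3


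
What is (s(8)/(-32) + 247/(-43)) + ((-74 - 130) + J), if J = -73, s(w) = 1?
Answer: -389099/1376 ≈ -282.78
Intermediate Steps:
(s(8)/(-32) + 247/(-43)) + ((-74 - 130) + J) = (1/(-32) + 247/(-43)) + ((-74 - 130) - 73) = (1*(-1/32) + 247*(-1/43)) + (-204 - 73) = (-1/32 - 247/43) - 277 = -7947/1376 - 277 = -389099/1376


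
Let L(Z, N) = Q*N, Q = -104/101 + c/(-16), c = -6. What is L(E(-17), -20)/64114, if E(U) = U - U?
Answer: 2645/12951028 ≈ 0.00020423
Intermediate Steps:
E(U) = 0
Q = -529/808 (Q = -104/101 - 6/(-16) = -104*1/101 - 6*(-1/16) = -104/101 + 3/8 = -529/808 ≈ -0.65470)
L(Z, N) = -529*N/808
L(E(-17), -20)/64114 = -529/808*(-20)/64114 = (2645/202)*(1/64114) = 2645/12951028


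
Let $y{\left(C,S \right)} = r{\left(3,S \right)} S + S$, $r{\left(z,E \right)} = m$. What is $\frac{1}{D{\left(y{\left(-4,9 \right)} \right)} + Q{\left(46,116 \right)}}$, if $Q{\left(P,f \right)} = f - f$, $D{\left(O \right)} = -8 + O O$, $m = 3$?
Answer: $\frac{1}{1288} \approx 0.0007764$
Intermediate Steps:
$r{\left(z,E \right)} = 3$
$y{\left(C,S \right)} = 4 S$ ($y{\left(C,S \right)} = 3 S + S = 4 S$)
$D{\left(O \right)} = -8 + O^{2}$
$Q{\left(P,f \right)} = 0$
$\frac{1}{D{\left(y{\left(-4,9 \right)} \right)} + Q{\left(46,116 \right)}} = \frac{1}{\left(-8 + \left(4 \cdot 9\right)^{2}\right) + 0} = \frac{1}{\left(-8 + 36^{2}\right) + 0} = \frac{1}{\left(-8 + 1296\right) + 0} = \frac{1}{1288 + 0} = \frac{1}{1288}$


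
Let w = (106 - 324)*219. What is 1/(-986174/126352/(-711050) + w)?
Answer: -44921294800/2144632455848513 ≈ -2.0946e-5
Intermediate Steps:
w = -47742 (w = -218*219 = -47742)
1/(-986174/126352/(-711050) + w) = 1/(-986174/126352/(-711050) - 47742) = 1/(-986174*1/126352*(-1/711050) - 47742) = 1/(-493087/63176*(-1/711050) - 47742) = 1/(493087/44921294800 - 47742) = 1/(-2144632455848513/44921294800) = -44921294800/2144632455848513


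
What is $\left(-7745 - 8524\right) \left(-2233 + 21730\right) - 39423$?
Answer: $-317236116$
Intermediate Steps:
$\left(-7745 - 8524\right) \left(-2233 + 21730\right) - 39423 = \left(-16269\right) 19497 - 39423 = -317196693 - 39423 = -317236116$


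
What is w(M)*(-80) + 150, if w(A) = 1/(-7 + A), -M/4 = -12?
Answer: 6070/41 ≈ 148.05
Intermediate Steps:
M = 48 (M = -4*(-12) = 48)
w(M)*(-80) + 150 = -80/(-7 + 48) + 150 = -80/41 + 150 = 6070/41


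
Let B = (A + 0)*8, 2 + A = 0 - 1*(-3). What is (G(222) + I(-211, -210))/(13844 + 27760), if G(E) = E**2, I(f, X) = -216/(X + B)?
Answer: 414816/350167 ≈ 1.1846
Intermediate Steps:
A = 1 (A = -2 + (0 - 1*(-3)) = -2 + (0 + 3) = -2 + 3 = 1)
B = 8 (B = (1 + 0)*8 = 1*8 = 8)
I(f, X) = -216/(8 + X) (I(f, X) = -216/(X + 8) = -216/(8 + X))
(G(222) + I(-211, -210))/(13844 + 27760) = (222**2 - 216/(8 - 210))/(13844 + 27760) = (49284 - 216/(-202))/41604 = (49284 - 216*(-1/202))*(1/41604) = (49284 + 108/101)*(1/41604) = (4977792/101)*(1/41604) = 414816/350167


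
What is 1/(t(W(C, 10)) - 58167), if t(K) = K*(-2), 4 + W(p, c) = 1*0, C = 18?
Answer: -1/58159 ≈ -1.7194e-5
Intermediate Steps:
W(p, c) = -4 (W(p, c) = -4 + 1*0 = -4 + 0 = -4)
t(K) = -2*K
1/(t(W(C, 10)) - 58167) = 1/(-2*(-4) - 58167) = 1/(8 - 58167) = 1/(-58159) = -1/58159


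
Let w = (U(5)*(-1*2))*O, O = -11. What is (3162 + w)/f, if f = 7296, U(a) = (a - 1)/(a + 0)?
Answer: 7949/18240 ≈ 0.43580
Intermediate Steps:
U(a) = (-1 + a)/a
w = 88/5 (w = (((-1 + 5)/5)*(-1*2))*(-11) = (((⅕)*4)*(-2))*(-11) = ((⅘)*(-2))*(-11) = -8/5*(-11) = 88/5 ≈ 17.600)
(3162 + w)/f = (3162 + 88/5)/7296 = (15898/5)*(1/7296) = 7949/18240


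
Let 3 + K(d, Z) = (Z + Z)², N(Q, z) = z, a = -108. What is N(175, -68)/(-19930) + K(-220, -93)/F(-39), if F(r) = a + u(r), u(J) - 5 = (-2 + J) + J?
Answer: -114904341/607865 ≈ -189.03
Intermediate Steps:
K(d, Z) = -3 + 4*Z² (K(d, Z) = -3 + (Z + Z)² = -3 + (2*Z)² = -3 + 4*Z²)
u(J) = 3 + 2*J (u(J) = 5 + ((-2 + J) + J) = 5 + (-2 + 2*J) = 3 + 2*J)
F(r) = -105 + 2*r (F(r) = -108 + (3 + 2*r) = -105 + 2*r)
N(175, -68)/(-19930) + K(-220, -93)/F(-39) = -68/(-19930) + (-3 + 4*(-93)²)/(-105 + 2*(-39)) = -68*(-1/19930) + (-3 + 4*8649)/(-105 - 78) = 34/9965 + (-3 + 34596)/(-183) = 34/9965 + 34593*(-1/183) = 34/9965 - 11531/61 = -114904341/607865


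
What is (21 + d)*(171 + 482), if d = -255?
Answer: -152802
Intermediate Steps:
(21 + d)*(171 + 482) = (21 - 255)*(171 + 482) = -234*653 = -152802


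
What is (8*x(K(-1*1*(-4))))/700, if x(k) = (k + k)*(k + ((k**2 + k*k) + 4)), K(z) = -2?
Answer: -16/35 ≈ -0.45714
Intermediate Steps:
x(k) = 2*k*(4 + k + 2*k**2) (x(k) = (2*k)*(k + ((k**2 + k**2) + 4)) = (2*k)*(k + (2*k**2 + 4)) = (2*k)*(k + (4 + 2*k**2)) = (2*k)*(4 + k + 2*k**2) = 2*k*(4 + k + 2*k**2))
(8*x(K(-1*1*(-4))))/700 = (8*(2*(-2)*(4 - 2 + 2*(-2)**2)))/700 = (8*(2*(-2)*(4 - 2 + 2*4)))*(1/700) = (8*(2*(-2)*(4 - 2 + 8)))*(1/700) = (8*(2*(-2)*10))*(1/700) = (8*(-40))*(1/700) = -320*1/700 = -16/35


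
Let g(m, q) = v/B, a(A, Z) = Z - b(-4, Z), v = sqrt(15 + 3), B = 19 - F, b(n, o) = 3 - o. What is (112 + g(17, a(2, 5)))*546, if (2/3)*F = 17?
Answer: 61152 - 252*sqrt(2) ≈ 60796.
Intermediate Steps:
F = 51/2 (F = (3/2)*17 = 51/2 ≈ 25.500)
B = -13/2 (B = 19 - 1*51/2 = 19 - 51/2 = -13/2 ≈ -6.5000)
v = 3*sqrt(2) (v = sqrt(18) = 3*sqrt(2) ≈ 4.2426)
a(A, Z) = -3 + 2*Z (a(A, Z) = Z - (3 - Z) = Z + (-3 + Z) = -3 + 2*Z)
g(m, q) = -6*sqrt(2)/13 (g(m, q) = (3*sqrt(2))/(-13/2) = (3*sqrt(2))*(-2/13) = -6*sqrt(2)/13)
(112 + g(17, a(2, 5)))*546 = (112 - 6*sqrt(2)/13)*546 = 61152 - 252*sqrt(2)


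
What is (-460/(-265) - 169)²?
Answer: 78588225/2809 ≈ 27977.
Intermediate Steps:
(-460/(-265) - 169)² = (-460*(-1/265) - 169)² = (92/53 - 169)² = (-8865/53)² = 78588225/2809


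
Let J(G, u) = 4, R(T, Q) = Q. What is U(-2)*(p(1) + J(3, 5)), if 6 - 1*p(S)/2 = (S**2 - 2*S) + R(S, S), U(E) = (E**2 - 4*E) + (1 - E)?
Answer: 240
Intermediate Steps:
U(E) = 1 + E**2 - 5*E
p(S) = 12 - 2*S**2 + 2*S (p(S) = 12 - 2*((S**2 - 2*S) + S) = 12 - 2*(S**2 - S) = 12 + (-2*S**2 + 2*S) = 12 - 2*S**2 + 2*S)
U(-2)*(p(1) + J(3, 5)) = (1 + (-2)**2 - 5*(-2))*((12 - 2*1**2 + 2*1) + 4) = (1 + 4 + 10)*((12 - 2*1 + 2) + 4) = 15*((12 - 2 + 2) + 4) = 15*(12 + 4) = 15*16 = 240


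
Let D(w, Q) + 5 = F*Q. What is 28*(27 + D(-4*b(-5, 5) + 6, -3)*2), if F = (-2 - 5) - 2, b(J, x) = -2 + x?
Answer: 1988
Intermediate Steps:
F = -9 (F = -7 - 2 = -9)
D(w, Q) = -5 - 9*Q
28*(27 + D(-4*b(-5, 5) + 6, -3)*2) = 28*(27 + (-5 - 9*(-3))*2) = 28*(27 + (-5 + 27)*2) = 28*(27 + 22*2) = 28*(27 + 44) = 28*71 = 1988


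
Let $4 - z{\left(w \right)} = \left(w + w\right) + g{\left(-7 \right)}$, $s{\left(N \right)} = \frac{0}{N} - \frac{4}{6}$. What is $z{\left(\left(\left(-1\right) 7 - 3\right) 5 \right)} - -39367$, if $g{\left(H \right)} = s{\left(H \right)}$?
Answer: $\frac{118415}{3} \approx 39472.0$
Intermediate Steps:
$s{\left(N \right)} = - \frac{2}{3}$ ($s{\left(N \right)} = 0 - \frac{2}{3} = - \frac{2}{3}$)
$g{\left(H \right)} = - \frac{2}{3}$
$z{\left(w \right)} = \frac{14}{3} - 2 w$ ($z{\left(w \right)} = 4 - \left(\left(w + w\right) - \frac{2}{3}\right) = 4 - \left(2 w - \frac{2}{3}\right) = 4 - \left(- \frac{2}{3} + 2 w\right) = \frac{14}{3} - 2 w$)
$z{\left(\left(\left(-1\right) 7 - 3\right) 5 \right)} - -39367 = \left(\frac{14}{3} - 2 \left(\left(-1\right) 7 - 3\right) 5\right) - -39367 = \left(\frac{14}{3} - 2 \left(-7 - 3\right) 5\right) + 39367 = \left(\frac{14}{3} - 2 \left(\left(-10\right) 5\right)\right) + 39367 = \left(\frac{14}{3} - -100\right) + 39367 = \left(\frac{14}{3} + 100\right) + 39367 = \frac{314}{3} + 39367 = \frac{118415}{3}$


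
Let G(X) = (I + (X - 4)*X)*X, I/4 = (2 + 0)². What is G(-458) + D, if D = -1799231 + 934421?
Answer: -97783106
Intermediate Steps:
D = -864810
I = 16 (I = 4*(2 + 0)² = 4*2² = 4*4 = 16)
G(X) = X*(16 + X*(-4 + X)) (G(X) = (16 + (X - 4)*X)*X = (16 + (-4 + X)*X)*X = (16 + X*(-4 + X))*X = X*(16 + X*(-4 + X)))
G(-458) + D = -458*(16 + (-458)² - 4*(-458)) - 864810 = -458*(16 + 209764 + 1832) - 864810 = -458*211612 - 864810 = -96918296 - 864810 = -97783106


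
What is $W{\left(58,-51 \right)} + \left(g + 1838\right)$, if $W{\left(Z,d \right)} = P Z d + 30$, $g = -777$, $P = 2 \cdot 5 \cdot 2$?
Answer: $-58069$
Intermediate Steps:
$P = 20$ ($P = 10 \cdot 2 = 20$)
$W{\left(Z,d \right)} = 30 + 20 Z d$ ($W{\left(Z,d \right)} = 20 Z d + 30 = 30 + 20 Z d$)
$W{\left(58,-51 \right)} + \left(g + 1838\right) = \left(30 + 20 \cdot 58 \left(-51\right)\right) + \left(-777 + 1838\right) = \left(30 - 59160\right) + 1061 = -59130 + 1061 = -58069$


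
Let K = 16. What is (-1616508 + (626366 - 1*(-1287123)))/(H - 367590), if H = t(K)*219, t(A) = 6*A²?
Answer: -296981/31206 ≈ -9.5168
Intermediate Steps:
H = 336384 (H = (6*16²)*219 = (6*256)*219 = 1536*219 = 336384)
(-1616508 + (626366 - 1*(-1287123)))/(H - 367590) = (-1616508 + (626366 - 1*(-1287123)))/(336384 - 367590) = (-1616508 + (626366 + 1287123))/(-31206) = (-1616508 + 1913489)*(-1/31206) = 296981*(-1/31206) = -296981/31206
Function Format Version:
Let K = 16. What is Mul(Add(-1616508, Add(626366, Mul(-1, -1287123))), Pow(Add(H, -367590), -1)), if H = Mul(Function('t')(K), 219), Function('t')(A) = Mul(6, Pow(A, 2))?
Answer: Rational(-296981, 31206) ≈ -9.5168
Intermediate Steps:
H = 336384 (H = Mul(Mul(6, Pow(16, 2)), 219) = Mul(Mul(6, 256), 219) = Mul(1536, 219) = 336384)
Mul(Add(-1616508, Add(626366, Mul(-1, -1287123))), Pow(Add(H, -367590), -1)) = Mul(Add(-1616508, Add(626366, Mul(-1, -1287123))), Pow(Add(336384, -367590), -1)) = Mul(Add(-1616508, Add(626366, 1287123)), Pow(-31206, -1)) = Mul(Add(-1616508, 1913489), Rational(-1, 31206)) = Mul(296981, Rational(-1, 31206)) = Rational(-296981, 31206)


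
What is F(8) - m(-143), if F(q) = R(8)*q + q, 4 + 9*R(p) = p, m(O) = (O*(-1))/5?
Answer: -767/45 ≈ -17.044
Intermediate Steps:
m(O) = -O/5 (m(O) = -O*(⅕) = -O/5)
R(p) = -4/9 + p/9
F(q) = 13*q/9 (F(q) = (-4/9 + (⅑)*8)*q + q = (-4/9 + 8/9)*q + q = 4*q/9 + q = 13*q/9)
F(8) - m(-143) = (13/9)*8 - (-1)*(-143)/5 = 104/9 - 1*143/5 = 104/9 - 143/5 = -767/45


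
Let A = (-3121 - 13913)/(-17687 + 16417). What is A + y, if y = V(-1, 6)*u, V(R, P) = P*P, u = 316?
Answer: 7232277/635 ≈ 11389.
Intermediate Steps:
V(R, P) = P²
y = 11376 (y = 6²*316 = 36*316 = 11376)
A = 8517/635 (A = -17034/(-1270) = -17034*(-1/1270) = 8517/635 ≈ 13.413)
A + y = 8517/635 + 11376 = 7232277/635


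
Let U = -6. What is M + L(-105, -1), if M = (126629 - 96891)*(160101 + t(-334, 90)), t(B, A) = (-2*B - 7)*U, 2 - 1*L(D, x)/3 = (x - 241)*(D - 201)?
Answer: 4642920480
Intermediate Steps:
L(D, x) = 6 - 3*(-241 + x)*(-201 + D) (L(D, x) = 6 - 3*(x - 241)*(D - 201) = 6 - 3*(-241 + x)*(-201 + D))
t(B, A) = 42 + 12*B (t(B, A) = (-2*B - 7)*(-6) = (-7 - 2*B)*(-6) = 42 + 12*B)
M = 4643142630 (M = (126629 - 96891)*(160101 + (42 + 12*(-334))) = 29738*(160101 + (42 - 4008)) = 29738*(160101 - 3966) = 29738*156135 = 4643142630)
M + L(-105, -1) = 4643142630 + (-145317 + 603*(-1) + 723*(-105) - 3*(-105)*(-1)) = 4643142630 + (-145317 - 603 - 75915 - 315) = 4643142630 - 222150 = 4642920480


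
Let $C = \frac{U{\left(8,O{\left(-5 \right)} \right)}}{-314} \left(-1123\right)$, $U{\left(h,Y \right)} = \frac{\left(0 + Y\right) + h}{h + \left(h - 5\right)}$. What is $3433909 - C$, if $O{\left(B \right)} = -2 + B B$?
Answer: $\frac{11860686873}{3454} \approx 3.4339 \cdot 10^{6}$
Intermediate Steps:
$O{\left(B \right)} = -2 + B^{2}$
$U{\left(h,Y \right)} = \frac{Y + h}{-5 + 2 h}$ ($U{\left(h,Y \right)} = \frac{Y + h}{h + \left(h - 5\right)} = \frac{Y + h}{h + \left(-5 + h\right)} = \frac{Y + h}{-5 + 2 h}$)
$C = \frac{34813}{3454}$ ($C = \frac{\frac{1}{-5 + 2 \cdot 8} \left(\left(-2 + \left(-5\right)^{2}\right) + 8\right)}{-314} \left(-1123\right) = \frac{\left(-2 + 25\right) + 8}{-5 + 16} \left(- \frac{1}{314}\right) \left(-1123\right) = \frac{23 + 8}{11} \left(- \frac{1}{314}\right) \left(-1123\right) = \frac{1}{11} \cdot 31 \left(- \frac{1}{314}\right) \left(-1123\right) = \frac{31}{11} \left(- \frac{1}{314}\right) \left(-1123\right) = \left(- \frac{31}{3454}\right) \left(-1123\right) = \frac{34813}{3454} \approx 10.079$)
$3433909 - C = 3433909 - \frac{34813}{3454} = \frac{11860686873}{3454}$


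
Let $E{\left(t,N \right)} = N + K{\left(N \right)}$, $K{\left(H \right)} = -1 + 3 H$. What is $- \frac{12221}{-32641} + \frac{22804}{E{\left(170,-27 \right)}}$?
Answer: $- \frac{743013275}{3557869} \approx -208.84$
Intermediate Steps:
$E{\left(t,N \right)} = -1 + 4 N$ ($E{\left(t,N \right)} = N + \left(-1 + 3 N\right) = -1 + 4 N$)
$- \frac{12221}{-32641} + \frac{22804}{E{\left(170,-27 \right)}} = - \frac{12221}{-32641} + \frac{22804}{-1 + 4 \left(-27\right)} = \left(-12221\right) \left(- \frac{1}{32641}\right) + \frac{22804}{-1 - 108} = \frac{12221}{32641} + \frac{22804}{-109} = \frac{12221}{32641} + 22804 \left(- \frac{1}{109}\right) = \frac{12221}{32641} - \frac{22804}{109} = - \frac{743013275}{3557869}$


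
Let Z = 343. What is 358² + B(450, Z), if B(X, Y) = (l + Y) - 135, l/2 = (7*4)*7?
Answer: 128764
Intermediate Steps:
l = 392 (l = 2*((7*4)*7) = 2*(28*7) = 2*196 = 392)
B(X, Y) = 257 + Y (B(X, Y) = (392 + Y) - 135 = 257 + Y)
358² + B(450, Z) = 358² + (257 + 343) = 128164 + 600 = 128764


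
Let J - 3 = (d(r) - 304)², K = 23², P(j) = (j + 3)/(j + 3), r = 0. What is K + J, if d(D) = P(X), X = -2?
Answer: 92341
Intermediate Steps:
P(j) = 1 (P(j) = (3 + j)/(3 + j) = 1)
d(D) = 1
K = 529
J = 91812 (J = 3 + (1 - 304)² = 3 + (-303)² = 3 + 91809 = 91812)
K + J = 529 + 91812 = 92341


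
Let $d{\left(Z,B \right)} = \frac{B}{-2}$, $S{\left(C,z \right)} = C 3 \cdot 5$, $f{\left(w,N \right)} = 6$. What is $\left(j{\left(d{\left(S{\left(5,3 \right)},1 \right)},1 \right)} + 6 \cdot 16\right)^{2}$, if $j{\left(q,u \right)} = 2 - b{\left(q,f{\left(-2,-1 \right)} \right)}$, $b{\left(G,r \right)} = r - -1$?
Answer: $8281$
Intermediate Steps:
$S{\left(C,z \right)} = 15 C$ ($S{\left(C,z \right)} = 3 C 5 = 15 C$)
$b{\left(G,r \right)} = 1 + r$ ($b{\left(G,r \right)} = r + 1 = 1 + r$)
$d{\left(Z,B \right)} = - \frac{B}{2}$ ($d{\left(Z,B \right)} = B \left(- \frac{1}{2}\right) = - \frac{B}{2}$)
$j{\left(q,u \right)} = -5$ ($j{\left(q,u \right)} = 2 - \left(1 + 6\right) = 2 - 7 = -5$)
$\left(j{\left(d{\left(S{\left(5,3 \right)},1 \right)},1 \right)} + 6 \cdot 16\right)^{2} = \left(-5 + 6 \cdot 16\right)^{2} = \left(-5 + 96\right)^{2} = 91^{2} = 8281$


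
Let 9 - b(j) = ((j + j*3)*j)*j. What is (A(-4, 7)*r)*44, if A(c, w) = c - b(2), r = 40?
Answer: 33440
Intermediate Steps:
b(j) = 9 - 4*j**3 (b(j) = 9 - (j + j*3)*j*j = 9 - (j + 3*j)*j*j = 9 - (4*j)*j*j = 9 - 4*j**2*j = 9 - 4*j**3)
A(c, w) = 23 + c (A(c, w) = c - (9 - 4*2**3) = c - (9 - 4*8) = c - (9 - 32) = c - 1*(-23) = c + 23 = 23 + c)
(A(-4, 7)*r)*44 = ((23 - 4)*40)*44 = (19*40)*44 = 760*44 = 33440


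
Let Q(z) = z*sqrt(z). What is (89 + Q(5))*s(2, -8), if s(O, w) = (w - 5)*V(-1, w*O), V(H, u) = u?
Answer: 18512 + 1040*sqrt(5) ≈ 20838.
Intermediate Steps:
Q(z) = z**(3/2)
s(O, w) = O*w*(-5 + w) (s(O, w) = (w - 5)*(w*O) = (-5 + w)*(O*w) = O*w*(-5 + w))
(89 + Q(5))*s(2, -8) = (89 + 5**(3/2))*(2*(-8)*(-5 - 8)) = (89 + 5*sqrt(5))*(2*(-8)*(-13)) = (89 + 5*sqrt(5))*208 = 18512 + 1040*sqrt(5)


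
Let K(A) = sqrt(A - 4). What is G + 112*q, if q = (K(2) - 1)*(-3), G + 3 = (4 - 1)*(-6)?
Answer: 315 - 336*I*sqrt(2) ≈ 315.0 - 475.18*I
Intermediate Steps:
G = -21 (G = -3 + (4 - 1)*(-6) = -3 + 3*(-6) = -3 - 18 = -21)
K(A) = sqrt(-4 + A)
q = 3 - 3*I*sqrt(2) (q = (sqrt(-4 + 2) - 1)*(-3) = (sqrt(-2) - 1)*(-3) = (I*sqrt(2) - 1)*(-3) = (-1 + I*sqrt(2))*(-3) = 3 - 3*I*sqrt(2) ≈ 3.0 - 4.2426*I)
G + 112*q = -21 + 112*(3 - 3*I*sqrt(2)) = -21 + (336 - 336*I*sqrt(2)) = 315 - 336*I*sqrt(2)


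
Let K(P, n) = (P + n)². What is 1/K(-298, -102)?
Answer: 1/160000 ≈ 6.2500e-6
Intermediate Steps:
1/K(-298, -102) = 1/((-298 - 102)²) = 1/((-400)²) = 1/160000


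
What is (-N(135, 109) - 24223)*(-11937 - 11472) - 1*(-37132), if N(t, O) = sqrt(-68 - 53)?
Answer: 567073339 + 257499*I ≈ 5.6707e+8 + 2.575e+5*I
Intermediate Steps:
N(t, O) = 11*I (N(t, O) = sqrt(-121) = 11*I)
(-N(135, 109) - 24223)*(-11937 - 11472) - 1*(-37132) = (-11*I - 24223)*(-11937 - 11472) - 1*(-37132) = (-11*I - 24223)*(-23409) + 37132 = (-24223 - 11*I)*(-23409) + 37132 = (567036207 + 257499*I) + 37132 = 567073339 + 257499*I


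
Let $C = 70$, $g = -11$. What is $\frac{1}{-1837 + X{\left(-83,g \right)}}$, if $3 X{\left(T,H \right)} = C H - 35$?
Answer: $- \frac{3}{6316} \approx -0.00047498$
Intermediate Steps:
$X{\left(T,H \right)} = - \frac{35}{3} + \frac{70 H}{3}$ ($X{\left(T,H \right)} = \frac{70 H - 35}{3} = \frac{-35 + 70 H}{3} = - \frac{35}{3} + \frac{70 H}{3}$)
$\frac{1}{-1837 + X{\left(-83,g \right)}} = \frac{1}{-1837 + \left(- \frac{35}{3} + \frac{70}{3} \left(-11\right)\right)} = \frac{1}{-1837 - \frac{805}{3}} = \frac{1}{- \frac{6316}{3}} = - \frac{3}{6316}$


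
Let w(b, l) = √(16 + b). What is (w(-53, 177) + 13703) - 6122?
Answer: 7581 + I*√37 ≈ 7581.0 + 6.0828*I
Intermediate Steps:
(w(-53, 177) + 13703) - 6122 = (√(16 - 53) + 13703) - 6122 = (√(-37) + 13703) - 6122 = (I*√37 + 13703) - 6122 = (13703 + I*√37) - 6122 = 7581 + I*√37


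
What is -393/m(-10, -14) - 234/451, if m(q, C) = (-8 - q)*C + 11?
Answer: 173265/7667 ≈ 22.599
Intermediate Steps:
m(q, C) = 11 + C*(-8 - q) (m(q, C) = C*(-8 - q) + 11 = 11 + C*(-8 - q))
-393/m(-10, -14) - 234/451 = -393/(11 - 8*(-14) - 1*(-14)*(-10)) - 234/451 = -393/(11 + 112 - 140) - 234*1/451 = -393/(-17) - 234/451 = -393*(-1/17) - 234/451 = 393/17 - 234/451 = 173265/7667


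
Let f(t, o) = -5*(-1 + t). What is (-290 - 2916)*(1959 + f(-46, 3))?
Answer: -7033964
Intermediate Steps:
f(t, o) = 5 - 5*t
(-290 - 2916)*(1959 + f(-46, 3)) = (-290 - 2916)*(1959 + (5 - 5*(-46))) = -3206*(1959 + (5 + 230)) = -3206*(1959 + 235) = -3206*2194 = -7033964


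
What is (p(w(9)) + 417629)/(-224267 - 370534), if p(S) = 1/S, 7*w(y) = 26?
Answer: -10858361/15464826 ≈ -0.70213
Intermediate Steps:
w(y) = 26/7 (w(y) = (1/7)*26 = 26/7)
(p(w(9)) + 417629)/(-224267 - 370534) = (1/(26/7) + 417629)/(-224267 - 370534) = (7/26 + 417629)/(-594801) = (10858361/26)*(-1/594801) = -10858361/15464826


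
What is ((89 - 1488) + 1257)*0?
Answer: 0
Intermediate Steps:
((89 - 1488) + 1257)*0 = (-1399 + 1257)*0 = -142*0 = 0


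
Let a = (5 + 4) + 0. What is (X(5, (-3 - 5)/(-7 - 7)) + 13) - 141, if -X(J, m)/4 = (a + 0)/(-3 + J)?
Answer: -146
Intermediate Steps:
a = 9 (a = 9 + 0 = 9)
X(J, m) = -36/(-3 + J) (X(J, m) = -4*(9 + 0)/(-3 + J) = -36/(-3 + J))
(X(5, (-3 - 5)/(-7 - 7)) + 13) - 141 = (-36/(-3 + 5) + 13) - 141 = (-36/2 + 13) - 141 = (-36*½ + 13) - 141 = (-18 + 13) - 141 = -5 - 141 = -146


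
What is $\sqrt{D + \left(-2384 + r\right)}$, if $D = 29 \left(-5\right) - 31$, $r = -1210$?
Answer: $i \sqrt{3770} \approx 61.4 i$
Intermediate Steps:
$D = -176$ ($D = -145 - 31 = -176$)
$\sqrt{D + \left(-2384 + r\right)} = \sqrt{-176 - 3594} = \sqrt{-3770} = i \sqrt{3770}$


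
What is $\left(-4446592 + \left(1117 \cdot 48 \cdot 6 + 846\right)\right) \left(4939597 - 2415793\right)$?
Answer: $-10408293886200$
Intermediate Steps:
$\left(-4446592 + \left(1117 \cdot 48 \cdot 6 + 846\right)\right) \left(4939597 - 2415793\right) = \left(-4446592 + \left(1117 \cdot 288 + 846\right)\right) 2523804 = \left(-4446592 + \left(321696 + 846\right)\right) 2523804 = \left(-4446592 + 322542\right) 2523804 = \left(-4124050\right) 2523804 = -10408293886200$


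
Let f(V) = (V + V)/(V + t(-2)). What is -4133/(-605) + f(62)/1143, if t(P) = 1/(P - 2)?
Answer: 1167132773/170804205 ≈ 6.8332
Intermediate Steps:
t(P) = 1/(-2 + P)
f(V) = 2*V/(-¼ + V) (f(V) = (V + V)/(V + 1/(-2 - 2)) = (2*V)/(V + 1/(-4)) = (2*V)/(V - ¼) = (2*V)/(-¼ + V) = 2*V/(-¼ + V))
-4133/(-605) + f(62)/1143 = -4133/(-605) + (8*62/(-1 + 4*62))/1143 = -4133*(-1/605) + (8*62/(-1 + 248))*(1/1143) = 4133/605 + (8*62/247)*(1/1143) = 4133/605 + (8*62*(1/247))*(1/1143) = 4133/605 + (496/247)*(1/1143) = 4133/605 + 496/282321 = 1167132773/170804205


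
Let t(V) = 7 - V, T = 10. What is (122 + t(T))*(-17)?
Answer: -2023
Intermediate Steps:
(122 + t(T))*(-17) = (122 + (7 - 1*10))*(-17) = (122 + (7 - 10))*(-17) = (122 - 3)*(-17) = 119*(-17) = -2023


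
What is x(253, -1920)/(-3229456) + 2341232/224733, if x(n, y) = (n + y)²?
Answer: 6936397668155/725765335248 ≈ 9.5574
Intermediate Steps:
x(253, -1920)/(-3229456) + 2341232/224733 = (253 - 1920)²/(-3229456) + 2341232/224733 = (-1667)²*(-1/3229456) + 2341232*(1/224733) = 2778889*(-1/3229456) + 2341232/224733 = -2778889/3229456 + 2341232/224733 = 6936397668155/725765335248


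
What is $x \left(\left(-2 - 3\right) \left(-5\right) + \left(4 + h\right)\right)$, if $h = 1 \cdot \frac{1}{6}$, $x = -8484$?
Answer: $-247450$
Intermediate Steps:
$h = \frac{1}{6}$ ($h = 1 \cdot \frac{1}{6} = \frac{1}{6} \approx 0.16667$)
$x \left(\left(-2 - 3\right) \left(-5\right) + \left(4 + h\right)\right) = - 8484 \left(\left(-2 - 3\right) \left(-5\right) + \left(4 + \frac{1}{6}\right)\right) = - 8484 \left(\left(-5\right) \left(-5\right) + \frac{25}{6}\right) = - 8484 \left(25 + \frac{25}{6}\right) = \left(-8484\right) \frac{175}{6} = -247450$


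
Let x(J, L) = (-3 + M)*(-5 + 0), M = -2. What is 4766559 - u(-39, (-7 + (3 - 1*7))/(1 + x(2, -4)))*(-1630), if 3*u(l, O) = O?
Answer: 185886836/39 ≈ 4.7663e+6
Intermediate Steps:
x(J, L) = 25 (x(J, L) = (-3 - 2)*(-5 + 0) = -5*(-5) = 25)
u(l, O) = O/3
4766559 - u(-39, (-7 + (3 - 1*7))/(1 + x(2, -4)))*(-1630) = 4766559 - ((-7 + (3 - 1*7))/(1 + 25))/3*(-1630) = 4766559 - ((-7 + (3 - 7))/26)/3*(-1630) = 4766559 - ((-7 - 4)*(1/26))/3*(-1630) = 4766559 - (-11*1/26)/3*(-1630) = 4766559 - (1/3)*(-11/26)*(-1630) = 4766559 - (-11)*(-1630)/78 = 4766559 - 1*8965/39 = 4766559 - 8965/39 = 185886836/39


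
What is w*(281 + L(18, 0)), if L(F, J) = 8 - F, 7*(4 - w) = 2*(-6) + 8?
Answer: 8672/7 ≈ 1238.9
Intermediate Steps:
w = 32/7 (w = 4 - (2*(-6) + 8)/7 = 4 - (-12 + 8)/7 = 4 - ⅐*(-4) = 4 + 4/7 = 32/7 ≈ 4.5714)
w*(281 + L(18, 0)) = 32*(281 + (8 - 1*18))/7 = 32*(281 + (8 - 18))/7 = 32*(281 - 10)/7 = (32/7)*271 = 8672/7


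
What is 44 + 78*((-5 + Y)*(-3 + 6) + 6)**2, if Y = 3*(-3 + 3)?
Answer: 6362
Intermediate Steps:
Y = 0 (Y = 3*0 = 0)
44 + 78*((-5 + Y)*(-3 + 6) + 6)**2 = 44 + 78*((-5 + 0)*(-3 + 6) + 6)**2 = 44 + 78*(-5*3 + 6)**2 = 44 + 78*(-15 + 6)**2 = 44 + 78*(-9)**2 = 44 + 78*81 = 44 + 6318 = 6362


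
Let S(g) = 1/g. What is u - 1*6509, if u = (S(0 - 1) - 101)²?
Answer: 3895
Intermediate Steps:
u = 10404 (u = (1/(0 - 1) - 101)² = (1/(-1) - 101)² = (-1 - 101)² = (-102)² = 10404)
u - 1*6509 = 10404 - 1*6509 = 10404 - 6509 = 3895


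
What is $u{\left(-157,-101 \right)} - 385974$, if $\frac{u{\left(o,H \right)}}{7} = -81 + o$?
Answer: $-387640$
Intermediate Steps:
$u{\left(o,H \right)} = -567 + 7 o$ ($u{\left(o,H \right)} = 7 \left(-81 + o\right) = -567 + 7 o$)
$u{\left(-157,-101 \right)} - 385974 = \left(-567 + 7 \left(-157\right)\right) - 385974 = \left(-567 - 1099\right) - 385974 = -1666 - 385974 = -387640$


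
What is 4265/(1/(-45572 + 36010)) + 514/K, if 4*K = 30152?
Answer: -153707093913/3769 ≈ -4.0782e+7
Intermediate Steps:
K = 7538 (K = (¼)*30152 = 7538)
4265/(1/(-45572 + 36010)) + 514/K = 4265/(1/(-45572 + 36010)) + 514/7538 = 4265/(1/(-9562)) + 514*(1/7538) = 4265/(-1/9562) + 257/3769 = 4265*(-9562) + 257/3769 = -40781930 + 257/3769 = -153707093913/3769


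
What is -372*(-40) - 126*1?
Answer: 14754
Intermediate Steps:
-372*(-40) - 126*1 = 14880 - 126 = 14754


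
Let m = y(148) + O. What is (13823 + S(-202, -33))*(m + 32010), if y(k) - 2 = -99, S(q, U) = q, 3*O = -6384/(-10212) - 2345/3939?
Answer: 4371329623369604/10056267 ≈ 4.3469e+8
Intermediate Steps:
O = 99953/10056267 (O = (-6384/(-10212) - 2345/3939)/3 = (-6384*(-1/10212) - 2345*1/3939)/3 = (532/851 - 2345/3939)/3 = (⅓)*(99953/3352089) = 99953/10056267 ≈ 0.0099394)
y(k) = -97 (y(k) = 2 - 99 = -97)
m = -975357946/10056267 (m = -97 + 99953/10056267 = -975357946/10056267 ≈ -96.990)
(13823 + S(-202, -33))*(m + 32010) = (13823 - 202)*(-975357946/10056267 + 32010) = 13621*(320925748724/10056267) = 4371329623369604/10056267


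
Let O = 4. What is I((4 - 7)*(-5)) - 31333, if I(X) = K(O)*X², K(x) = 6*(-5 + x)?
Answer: -32683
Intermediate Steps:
K(x) = -30 + 6*x
I(X) = -6*X² (I(X) = (-30 + 6*4)*X² = (-30 + 24)*X² = -6*X²)
I((4 - 7)*(-5)) - 31333 = -6*25*(4 - 7)² - 31333 = -6*(-3*(-5))² - 31333 = -6*15² - 31333 = -6*225 - 31333 = -1350 - 31333 = -32683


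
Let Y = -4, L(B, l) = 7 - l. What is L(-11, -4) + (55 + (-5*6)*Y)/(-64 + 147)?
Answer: 1088/83 ≈ 13.108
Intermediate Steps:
L(-11, -4) + (55 + (-5*6)*Y)/(-64 + 147) = (7 - 1*(-4)) + (55 - 5*6*(-4))/(-64 + 147) = (7 + 4) + (55 - 30*(-4))/83 = 11 + (55 + 120)*(1/83) = 11 + 175*(1/83) = 11 + 175/83 = 1088/83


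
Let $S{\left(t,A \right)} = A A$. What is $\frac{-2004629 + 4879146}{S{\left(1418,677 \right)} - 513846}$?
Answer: $- \frac{2874517}{55517} \approx -51.777$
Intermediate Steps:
$S{\left(t,A \right)} = A^{2}$
$\frac{-2004629 + 4879146}{S{\left(1418,677 \right)} - 513846} = \frac{-2004629 + 4879146}{677^{2} - 513846} = \frac{2874517}{458329 - 513846} = \frac{2874517}{-55517} = 2874517 \left(- \frac{1}{55517}\right) = - \frac{2874517}{55517}$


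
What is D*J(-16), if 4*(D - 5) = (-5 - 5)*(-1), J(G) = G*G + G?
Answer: 1800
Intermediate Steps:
J(G) = G + G² (J(G) = G² + G = G + G²)
D = 15/2 (D = 5 + ((-5 - 5)*(-1))/4 = 5 + (-10*(-1))/4 = 5 + (¼)*10 = 5 + 5/2 = 15/2 ≈ 7.5000)
D*J(-16) = 15*(-16*(1 - 16))/2 = 15*(-16*(-15))/2 = (15/2)*240 = 1800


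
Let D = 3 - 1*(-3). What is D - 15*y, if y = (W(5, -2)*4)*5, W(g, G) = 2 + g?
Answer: -2094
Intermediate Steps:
y = 140 (y = ((2 + 5)*4)*5 = (7*4)*5 = 28*5 = 140)
D = 6 (D = 3 + 3 = 6)
D - 15*y = 6 - 15*140 = 6 - 2100 = -2094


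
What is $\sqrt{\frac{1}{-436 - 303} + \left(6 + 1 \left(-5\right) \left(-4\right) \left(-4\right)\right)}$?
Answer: $\frac{i \sqrt{40413693}}{739} \approx 8.6024 i$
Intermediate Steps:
$\sqrt{\frac{1}{-436 - 303} + \left(6 + 1 \left(-5\right) \left(-4\right) \left(-4\right)\right)} = \sqrt{\frac{1}{-739} + \left(6 + \left(-5\right) \left(-4\right) \left(-4\right)\right)} = \sqrt{- \frac{1}{739} + \left(6 + 20 \left(-4\right)\right)} = \sqrt{- \frac{1}{739} + \left(6 - 80\right)} = \sqrt{- \frac{1}{739} - 74} = \sqrt{- \frac{54687}{739}} = \frac{i \sqrt{40413693}}{739}$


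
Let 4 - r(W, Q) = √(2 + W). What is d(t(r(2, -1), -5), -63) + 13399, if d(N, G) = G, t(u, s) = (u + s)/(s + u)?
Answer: 13336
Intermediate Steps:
r(W, Q) = 4 - √(2 + W)
t(u, s) = 1 (t(u, s) = (s + u)/(s + u) = 1)
d(t(r(2, -1), -5), -63) + 13399 = -63 + 13399 = 13336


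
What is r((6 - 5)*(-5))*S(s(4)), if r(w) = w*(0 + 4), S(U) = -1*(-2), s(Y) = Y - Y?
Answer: -40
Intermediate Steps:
s(Y) = 0
S(U) = 2
r(w) = 4*w (r(w) = w*4 = 4*w)
r((6 - 5)*(-5))*S(s(4)) = (4*((6 - 5)*(-5)))*2 = (4*(1*(-5)))*2 = (4*(-5))*2 = -20*2 = -40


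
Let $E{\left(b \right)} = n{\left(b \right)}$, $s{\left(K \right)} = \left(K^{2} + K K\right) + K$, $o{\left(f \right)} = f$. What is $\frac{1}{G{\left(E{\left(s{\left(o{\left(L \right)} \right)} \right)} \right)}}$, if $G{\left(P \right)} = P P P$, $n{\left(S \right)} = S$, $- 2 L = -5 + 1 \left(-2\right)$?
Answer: $\frac{1}{21952} \approx 4.5554 \cdot 10^{-5}$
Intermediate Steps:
$L = \frac{7}{2}$ ($L = - \frac{-5 + 1 \left(-2\right)}{2} = - \frac{-5 - 2}{2} = \left(- \frac{1}{2}\right) \left(-7\right) = \frac{7}{2} \approx 3.5$)
$s{\left(K \right)} = K + 2 K^{2}$ ($s{\left(K \right)} = \left(K^{2} + K^{2}\right) + K = 2 K^{2} + K = K + 2 K^{2}$)
$E{\left(b \right)} = b$
$G{\left(P \right)} = P^{3}$ ($G{\left(P \right)} = P^{2} P = P^{3}$)
$\frac{1}{G{\left(E{\left(s{\left(o{\left(L \right)} \right)} \right)} \right)}} = \frac{1}{\left(\frac{7 \left(1 + 2 \cdot \frac{7}{2}\right)}{2}\right)^{3}} = \frac{1}{\left(\frac{7 \left(1 + 7\right)}{2}\right)^{3}} = \frac{1}{\left(\frac{7}{2} \cdot 8\right)^{3}} = \frac{1}{28^{3}} = \frac{1}{21952}$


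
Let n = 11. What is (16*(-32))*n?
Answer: -5632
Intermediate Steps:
(16*(-32))*n = (16*(-32))*11 = -512*11 = -5632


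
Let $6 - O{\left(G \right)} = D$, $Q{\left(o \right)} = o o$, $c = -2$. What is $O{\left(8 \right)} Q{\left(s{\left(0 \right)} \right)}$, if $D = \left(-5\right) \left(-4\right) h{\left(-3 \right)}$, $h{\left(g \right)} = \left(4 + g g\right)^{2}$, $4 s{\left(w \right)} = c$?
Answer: $- \frac{1687}{2} \approx -843.5$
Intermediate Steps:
$s{\left(w \right)} = - \frac{1}{2}$ ($s{\left(w \right)} = \frac{1}{4} \left(-2\right) = - \frac{1}{2}$)
$Q{\left(o \right)} = o^{2}$
$h{\left(g \right)} = \left(4 + g^{2}\right)^{2}$
$D = 3380$ ($D = \left(-5\right) \left(-4\right) \left(4 + \left(-3\right)^{2}\right)^{2} = 20 \left(4 + 9\right)^{2} = 20 \cdot 13^{2} = 20 \cdot 169 = 3380$)
$O{\left(G \right)} = -3374$ ($O{\left(G \right)} = 6 - 3380 = -3374$)
$O{\left(8 \right)} Q{\left(s{\left(0 \right)} \right)} = - 3374 \left(- \frac{1}{2}\right)^{2} = \left(-3374\right) \frac{1}{4} = - \frac{1687}{2}$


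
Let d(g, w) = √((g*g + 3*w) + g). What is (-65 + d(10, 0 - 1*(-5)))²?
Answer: 4350 - 650*√5 ≈ 2896.6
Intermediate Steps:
d(g, w) = √(g + g² + 3*w) (d(g, w) = √((g² + 3*w) + g) = √(g + g² + 3*w))
(-65 + d(10, 0 - 1*(-5)))² = (-65 + √(10 + 10² + 3*(0 - 1*(-5))))² = (-65 + √(10 + 100 + 3*(0 + 5)))² = (-65 + √(10 + 100 + 3*5))² = (-65 + √(10 + 100 + 15))² = (-65 + √125)² = (-65 + 5*√5)²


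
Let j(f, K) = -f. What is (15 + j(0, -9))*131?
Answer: 1965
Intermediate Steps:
(15 + j(0, -9))*131 = (15 - 1*0)*131 = (15 + 0)*131 = 15*131 = 1965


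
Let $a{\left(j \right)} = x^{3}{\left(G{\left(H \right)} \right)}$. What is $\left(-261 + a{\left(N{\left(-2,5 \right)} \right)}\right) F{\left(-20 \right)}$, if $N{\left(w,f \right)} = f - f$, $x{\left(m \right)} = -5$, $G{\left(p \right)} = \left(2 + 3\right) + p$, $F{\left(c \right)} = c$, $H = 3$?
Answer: $7720$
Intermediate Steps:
$G{\left(p \right)} = 5 + p$
$N{\left(w,f \right)} = 0$
$a{\left(j \right)} = -125$ ($a{\left(j \right)} = \left(-5\right)^{3} = -125$)
$\left(-261 + a{\left(N{\left(-2,5 \right)} \right)}\right) F{\left(-20 \right)} = \left(-261 - 125\right) \left(-20\right) = \left(-386\right) \left(-20\right) = 7720$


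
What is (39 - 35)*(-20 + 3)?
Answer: -68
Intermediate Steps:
(39 - 35)*(-20 + 3) = 4*(-17) = -68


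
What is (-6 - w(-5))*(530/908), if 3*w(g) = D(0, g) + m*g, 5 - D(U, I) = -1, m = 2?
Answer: -1855/681 ≈ -2.7239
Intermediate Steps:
D(U, I) = 6 (D(U, I) = 5 - 1*(-1) = 5 + 1 = 6)
w(g) = 2 + 2*g/3 (w(g) = (6 + 2*g)/3 = 2 + 2*g/3)
(-6 - w(-5))*(530/908) = (-6 - (2 + (2/3)*(-5)))*(530/908) = (-6 - (2 - 10/3))*(530*(1/908)) = (-6 - 1*(-4/3))*(265/454) = (-6 + 4/3)*(265/454) = -14/3*265/454 = -1855/681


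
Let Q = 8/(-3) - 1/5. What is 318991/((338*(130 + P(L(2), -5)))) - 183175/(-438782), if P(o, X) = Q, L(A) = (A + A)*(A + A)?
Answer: 554395252870/70705989653 ≈ 7.8409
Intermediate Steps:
L(A) = 4*A² (L(A) = (2*A)*(2*A) = 4*A²)
Q = -43/15 (Q = 8*(-⅓) - 1*⅕ = -8/3 - ⅕ = -43/15 ≈ -2.8667)
P(o, X) = -43/15
318991/((338*(130 + P(L(2), -5)))) - 183175/(-438782) = 318991/((338*(130 - 43/15))) - 183175/(-438782) = 318991/((338*(1907/15))) - 183175*(-1/438782) = 318991/(644566/15) + 183175/438782 = 318991*(15/644566) + 183175/438782 = 4784865/644566 + 183175/438782 = 554395252870/70705989653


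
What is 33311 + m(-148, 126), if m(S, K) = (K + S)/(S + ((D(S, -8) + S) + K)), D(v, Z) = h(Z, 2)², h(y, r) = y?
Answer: 1765494/53 ≈ 33311.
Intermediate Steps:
D(v, Z) = Z²
m(S, K) = (K + S)/(64 + K + 2*S) (m(S, K) = (K + S)/(S + (((-8)² + S) + K)) = (K + S)/(S + ((64 + S) + K)) = (K + S)/(S + (64 + K + S)) = (K + S)/(64 + K + 2*S))
33311 + m(-148, 126) = 33311 + (126 - 148)/(64 + 126 + 2*(-148)) = 33311 - 22/(64 + 126 - 296) = 33311 - 22/(-106) = 33311 - 1/106*(-22) = 33311 + 11/53 = 1765494/53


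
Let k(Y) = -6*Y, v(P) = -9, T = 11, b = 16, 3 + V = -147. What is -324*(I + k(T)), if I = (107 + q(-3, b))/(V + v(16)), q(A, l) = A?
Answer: 1144584/53 ≈ 21596.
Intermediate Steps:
V = -150 (V = -3 - 147 = -150)
I = -104/159 (I = (107 - 3)/(-150 - 9) = 104/(-159) = 104*(-1/159) = -104/159 ≈ -0.65409)
-324*(I + k(T)) = -324*(-104/159 - 6*11) = -324*(-104/159 - 66) = -324*(-10598/159) = 1144584/53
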